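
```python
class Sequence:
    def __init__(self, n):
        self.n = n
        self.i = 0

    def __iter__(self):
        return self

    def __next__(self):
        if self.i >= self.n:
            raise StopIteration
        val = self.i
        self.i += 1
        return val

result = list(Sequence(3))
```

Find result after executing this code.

Step 1: Sequence(3) creates an iterator counting 0 to 2.
Step 2: list() consumes all values: [0, 1, 2].
Therefore result = [0, 1, 2].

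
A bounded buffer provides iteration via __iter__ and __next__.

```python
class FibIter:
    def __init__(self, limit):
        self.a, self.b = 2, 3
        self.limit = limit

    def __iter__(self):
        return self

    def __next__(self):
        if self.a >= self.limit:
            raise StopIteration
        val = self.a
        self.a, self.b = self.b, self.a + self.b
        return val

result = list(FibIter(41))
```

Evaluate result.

Step 1: Fibonacci-like sequence (a=2, b=3) until >= 41:
  Yield 2, then a,b = 3,5
  Yield 3, then a,b = 5,8
  Yield 5, then a,b = 8,13
  Yield 8, then a,b = 13,21
  Yield 13, then a,b = 21,34
  Yield 21, then a,b = 34,55
  Yield 34, then a,b = 55,89
Step 2: 55 >= 41, stop.
Therefore result = [2, 3, 5, 8, 13, 21, 34].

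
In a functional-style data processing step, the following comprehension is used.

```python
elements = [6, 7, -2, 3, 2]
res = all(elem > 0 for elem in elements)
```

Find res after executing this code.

Step 1: Check elem > 0 for each element in [6, 7, -2, 3, 2]:
  6 > 0: True
  7 > 0: True
  -2 > 0: False
  3 > 0: True
  2 > 0: True
Step 2: all() returns False.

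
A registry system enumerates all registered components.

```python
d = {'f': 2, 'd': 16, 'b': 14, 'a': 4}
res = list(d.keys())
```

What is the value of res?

Step 1: d.keys() returns the dictionary keys in insertion order.
Therefore res = ['f', 'd', 'b', 'a'].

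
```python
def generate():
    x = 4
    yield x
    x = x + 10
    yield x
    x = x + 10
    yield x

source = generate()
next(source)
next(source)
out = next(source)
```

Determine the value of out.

Step 1: Trace through generator execution:
  Yield 1: x starts at 4, yield 4
  Yield 2: x = 4 + 10 = 14, yield 14
  Yield 3: x = 14 + 10 = 24, yield 24
Step 2: First next() gets 4, second next() gets the second value, third next() yields 24.
Therefore out = 24.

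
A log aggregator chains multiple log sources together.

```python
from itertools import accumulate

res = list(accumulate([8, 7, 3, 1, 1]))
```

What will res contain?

Step 1: accumulate computes running sums:
  + 8 = 8
  + 7 = 15
  + 3 = 18
  + 1 = 19
  + 1 = 20
Therefore res = [8, 15, 18, 19, 20].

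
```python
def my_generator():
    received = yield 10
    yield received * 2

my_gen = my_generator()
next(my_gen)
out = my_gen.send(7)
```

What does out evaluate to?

Step 1: next(my_gen) advances to first yield, producing 10.
Step 2: send(7) resumes, received = 7.
Step 3: yield received * 2 = 7 * 2 = 14.
Therefore out = 14.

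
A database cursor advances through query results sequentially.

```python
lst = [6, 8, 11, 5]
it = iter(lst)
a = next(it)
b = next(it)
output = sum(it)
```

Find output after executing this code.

Step 1: Create iterator over [6, 8, 11, 5].
Step 2: a = next() = 6, b = next() = 8.
Step 3: sum() of remaining [11, 5] = 16.
Therefore output = 16.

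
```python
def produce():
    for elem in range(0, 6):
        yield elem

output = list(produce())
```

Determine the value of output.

Step 1: The generator yields each value from range(0, 6).
Step 2: list() consumes all yields: [0, 1, 2, 3, 4, 5].
Therefore output = [0, 1, 2, 3, 4, 5].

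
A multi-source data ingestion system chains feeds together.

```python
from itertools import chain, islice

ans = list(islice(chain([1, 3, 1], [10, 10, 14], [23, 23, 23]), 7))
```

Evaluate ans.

Step 1: chain([1, 3, 1], [10, 10, 14], [23, 23, 23]) = [1, 3, 1, 10, 10, 14, 23, 23, 23].
Step 2: islice takes first 7 elements: [1, 3, 1, 10, 10, 14, 23].
Therefore ans = [1, 3, 1, 10, 10, 14, 23].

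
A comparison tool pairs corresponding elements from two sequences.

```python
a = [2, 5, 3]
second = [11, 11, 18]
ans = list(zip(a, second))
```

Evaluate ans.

Step 1: zip pairs elements at same index:
  Index 0: (2, 11)
  Index 1: (5, 11)
  Index 2: (3, 18)
Therefore ans = [(2, 11), (5, 11), (3, 18)].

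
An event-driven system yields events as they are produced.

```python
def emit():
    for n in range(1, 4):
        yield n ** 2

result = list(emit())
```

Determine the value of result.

Step 1: For each n in range(1, 4), yield n**2:
  n=1: yield 1**2 = 1
  n=2: yield 2**2 = 4
  n=3: yield 3**2 = 9
Therefore result = [1, 4, 9].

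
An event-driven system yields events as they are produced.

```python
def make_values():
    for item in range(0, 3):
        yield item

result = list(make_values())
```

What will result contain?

Step 1: The generator yields each value from range(0, 3).
Step 2: list() consumes all yields: [0, 1, 2].
Therefore result = [0, 1, 2].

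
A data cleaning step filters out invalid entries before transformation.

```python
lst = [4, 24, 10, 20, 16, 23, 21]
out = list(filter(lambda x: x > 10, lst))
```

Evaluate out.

Step 1: Filter elements > 10:
  4: removed
  24: kept
  10: removed
  20: kept
  16: kept
  23: kept
  21: kept
Therefore out = [24, 20, 16, 23, 21].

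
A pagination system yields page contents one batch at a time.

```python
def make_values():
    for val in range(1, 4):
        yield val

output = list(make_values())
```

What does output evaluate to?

Step 1: The generator yields each value from range(1, 4).
Step 2: list() consumes all yields: [1, 2, 3].
Therefore output = [1, 2, 3].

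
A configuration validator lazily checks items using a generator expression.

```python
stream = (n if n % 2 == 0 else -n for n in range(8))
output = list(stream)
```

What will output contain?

Step 1: For each n in range(8), yield n if even, else -n:
  n=0: even, yield 0
  n=1: odd, yield -1
  n=2: even, yield 2
  n=3: odd, yield -3
  n=4: even, yield 4
  n=5: odd, yield -5
  n=6: even, yield 6
  n=7: odd, yield -7
Therefore output = [0, -1, 2, -3, 4, -5, 6, -7].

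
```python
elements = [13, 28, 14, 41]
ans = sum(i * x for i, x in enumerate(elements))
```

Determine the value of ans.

Step 1: Compute i * x for each (i, x) in enumerate([13, 28, 14, 41]):
  i=0, x=13: 0*13 = 0
  i=1, x=28: 1*28 = 28
  i=2, x=14: 2*14 = 28
  i=3, x=41: 3*41 = 123
Step 2: sum = 0 + 28 + 28 + 123 = 179.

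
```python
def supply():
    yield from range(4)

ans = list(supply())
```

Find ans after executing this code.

Step 1: yield from delegates to the iterable, yielding each element.
Step 2: Collected values: [0, 1, 2, 3].
Therefore ans = [0, 1, 2, 3].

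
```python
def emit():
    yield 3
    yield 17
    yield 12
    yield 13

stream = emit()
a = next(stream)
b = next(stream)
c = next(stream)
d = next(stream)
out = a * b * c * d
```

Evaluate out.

Step 1: Create generator and consume all values:
  a = next(stream) = 3
  b = next(stream) = 17
  c = next(stream) = 12
  d = next(stream) = 13
Step 2: out = 3 * 17 * 12 * 13 = 7956.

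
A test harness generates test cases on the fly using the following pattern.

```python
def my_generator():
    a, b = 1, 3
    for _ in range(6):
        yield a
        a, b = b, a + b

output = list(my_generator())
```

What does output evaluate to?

Step 1: Fibonacci-like sequence starting with a=1, b=3:
  Iteration 1: yield a=1, then a,b = 3,4
  Iteration 2: yield a=3, then a,b = 4,7
  Iteration 3: yield a=4, then a,b = 7,11
  Iteration 4: yield a=7, then a,b = 11,18
  Iteration 5: yield a=11, then a,b = 18,29
  Iteration 6: yield a=18, then a,b = 29,47
Therefore output = [1, 3, 4, 7, 11, 18].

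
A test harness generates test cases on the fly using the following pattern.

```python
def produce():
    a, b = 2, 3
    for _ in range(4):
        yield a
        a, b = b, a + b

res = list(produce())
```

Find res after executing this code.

Step 1: Fibonacci-like sequence starting with a=2, b=3:
  Iteration 1: yield a=2, then a,b = 3,5
  Iteration 2: yield a=3, then a,b = 5,8
  Iteration 3: yield a=5, then a,b = 8,13
  Iteration 4: yield a=8, then a,b = 13,21
Therefore res = [2, 3, 5, 8].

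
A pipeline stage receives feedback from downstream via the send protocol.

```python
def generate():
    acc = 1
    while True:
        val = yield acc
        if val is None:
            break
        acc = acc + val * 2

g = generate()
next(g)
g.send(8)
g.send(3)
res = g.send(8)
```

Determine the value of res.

Step 1: next() -> yield acc=1.
Step 2: send(8) -> val=8, acc = 1 + 8*2 = 17, yield 17.
Step 3: send(3) -> val=3, acc = 17 + 3*2 = 23, yield 23.
Step 4: send(8) -> val=8, acc = 23 + 8*2 = 39, yield 39.
Therefore res = 39.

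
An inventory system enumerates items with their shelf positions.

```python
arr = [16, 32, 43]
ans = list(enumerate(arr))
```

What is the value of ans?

Step 1: enumerate pairs each element with its index:
  (0, 16)
  (1, 32)
  (2, 43)
Therefore ans = [(0, 16), (1, 32), (2, 43)].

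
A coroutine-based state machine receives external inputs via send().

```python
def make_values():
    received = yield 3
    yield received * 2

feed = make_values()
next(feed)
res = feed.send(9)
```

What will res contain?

Step 1: next(feed) advances to first yield, producing 3.
Step 2: send(9) resumes, received = 9.
Step 3: yield received * 2 = 9 * 2 = 18.
Therefore res = 18.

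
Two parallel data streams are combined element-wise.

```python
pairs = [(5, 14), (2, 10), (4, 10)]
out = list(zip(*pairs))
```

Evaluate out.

Step 1: zip(*pairs) transposes: unzips [(5, 14), (2, 10), (4, 10)] into separate sequences.
Step 2: First elements: (5, 2, 4), second elements: (14, 10, 10).
Therefore out = [(5, 2, 4), (14, 10, 10)].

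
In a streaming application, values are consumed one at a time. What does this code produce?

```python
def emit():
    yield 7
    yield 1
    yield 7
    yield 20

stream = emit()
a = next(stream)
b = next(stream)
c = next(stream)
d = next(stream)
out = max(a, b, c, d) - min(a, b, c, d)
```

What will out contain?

Step 1: Create generator and consume all values:
  a = next(stream) = 7
  b = next(stream) = 1
  c = next(stream) = 7
  d = next(stream) = 20
Step 2: max = 20, min = 1, out = 20 - 1 = 19.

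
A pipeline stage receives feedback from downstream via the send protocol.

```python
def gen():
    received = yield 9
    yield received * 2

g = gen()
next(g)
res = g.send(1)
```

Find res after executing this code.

Step 1: next(g) advances to first yield, producing 9.
Step 2: send(1) resumes, received = 1.
Step 3: yield received * 2 = 1 * 2 = 2.
Therefore res = 2.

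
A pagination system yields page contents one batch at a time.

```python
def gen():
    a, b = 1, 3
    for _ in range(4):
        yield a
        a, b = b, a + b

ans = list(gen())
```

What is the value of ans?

Step 1: Fibonacci-like sequence starting with a=1, b=3:
  Iteration 1: yield a=1, then a,b = 3,4
  Iteration 2: yield a=3, then a,b = 4,7
  Iteration 3: yield a=4, then a,b = 7,11
  Iteration 4: yield a=7, then a,b = 11,18
Therefore ans = [1, 3, 4, 7].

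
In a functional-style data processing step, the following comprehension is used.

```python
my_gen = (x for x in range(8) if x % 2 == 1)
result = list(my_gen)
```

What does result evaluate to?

Step 1: Filter range(8) keeping only odd values:
  x=0: even, excluded
  x=1: odd, included
  x=2: even, excluded
  x=3: odd, included
  x=4: even, excluded
  x=5: odd, included
  x=6: even, excluded
  x=7: odd, included
Therefore result = [1, 3, 5, 7].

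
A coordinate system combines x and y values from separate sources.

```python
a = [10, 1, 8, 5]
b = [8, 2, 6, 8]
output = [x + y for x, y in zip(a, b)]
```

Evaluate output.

Step 1: Add corresponding elements:
  10 + 8 = 18
  1 + 2 = 3
  8 + 6 = 14
  5 + 8 = 13
Therefore output = [18, 3, 14, 13].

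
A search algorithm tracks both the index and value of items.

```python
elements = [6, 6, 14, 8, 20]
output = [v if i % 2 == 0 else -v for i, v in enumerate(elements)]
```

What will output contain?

Step 1: For each (i, v), keep v if i is even, negate if odd:
  i=0 (even): keep 6
  i=1 (odd): negate to -6
  i=2 (even): keep 14
  i=3 (odd): negate to -8
  i=4 (even): keep 20
Therefore output = [6, -6, 14, -8, 20].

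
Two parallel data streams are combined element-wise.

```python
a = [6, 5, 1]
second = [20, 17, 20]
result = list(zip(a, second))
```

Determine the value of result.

Step 1: zip pairs elements at same index:
  Index 0: (6, 20)
  Index 1: (5, 17)
  Index 2: (1, 20)
Therefore result = [(6, 20), (5, 17), (1, 20)].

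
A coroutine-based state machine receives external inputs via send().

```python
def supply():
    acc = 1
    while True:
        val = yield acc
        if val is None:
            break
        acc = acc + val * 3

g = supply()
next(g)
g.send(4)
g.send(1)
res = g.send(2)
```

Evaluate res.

Step 1: next() -> yield acc=1.
Step 2: send(4) -> val=4, acc = 1 + 4*3 = 13, yield 13.
Step 3: send(1) -> val=1, acc = 13 + 1*3 = 16, yield 16.
Step 4: send(2) -> val=2, acc = 16 + 2*3 = 22, yield 22.
Therefore res = 22.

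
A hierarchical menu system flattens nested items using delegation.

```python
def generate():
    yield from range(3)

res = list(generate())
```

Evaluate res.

Step 1: yield from delegates to the iterable, yielding each element.
Step 2: Collected values: [0, 1, 2].
Therefore res = [0, 1, 2].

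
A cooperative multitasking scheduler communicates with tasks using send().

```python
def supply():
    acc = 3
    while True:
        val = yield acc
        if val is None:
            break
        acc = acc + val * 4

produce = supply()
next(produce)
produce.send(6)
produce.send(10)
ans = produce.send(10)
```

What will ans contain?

Step 1: next() -> yield acc=3.
Step 2: send(6) -> val=6, acc = 3 + 6*4 = 27, yield 27.
Step 3: send(10) -> val=10, acc = 27 + 10*4 = 67, yield 67.
Step 4: send(10) -> val=10, acc = 67 + 10*4 = 107, yield 107.
Therefore ans = 107.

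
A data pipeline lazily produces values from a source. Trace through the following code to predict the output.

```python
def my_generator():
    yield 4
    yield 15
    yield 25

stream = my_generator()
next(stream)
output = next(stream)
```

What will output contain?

Step 1: my_generator() creates a generator.
Step 2: next(stream) yields 4 (consumed and discarded).
Step 3: next(stream) yields 15, assigned to output.
Therefore output = 15.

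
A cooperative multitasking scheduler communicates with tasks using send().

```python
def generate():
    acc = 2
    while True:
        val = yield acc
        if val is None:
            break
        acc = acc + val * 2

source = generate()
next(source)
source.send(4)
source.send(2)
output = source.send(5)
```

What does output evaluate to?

Step 1: next() -> yield acc=2.
Step 2: send(4) -> val=4, acc = 2 + 4*2 = 10, yield 10.
Step 3: send(2) -> val=2, acc = 10 + 2*2 = 14, yield 14.
Step 4: send(5) -> val=5, acc = 14 + 5*2 = 24, yield 24.
Therefore output = 24.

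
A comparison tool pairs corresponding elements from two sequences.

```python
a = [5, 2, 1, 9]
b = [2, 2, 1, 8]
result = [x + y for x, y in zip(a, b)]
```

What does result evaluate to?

Step 1: Add corresponding elements:
  5 + 2 = 7
  2 + 2 = 4
  1 + 1 = 2
  9 + 8 = 17
Therefore result = [7, 4, 2, 17].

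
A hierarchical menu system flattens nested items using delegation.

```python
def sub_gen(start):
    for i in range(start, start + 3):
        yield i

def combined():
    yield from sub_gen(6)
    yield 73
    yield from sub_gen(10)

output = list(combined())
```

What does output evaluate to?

Step 1: combined() delegates to sub_gen(6):
  yield 6
  yield 7
  yield 8
Step 2: yield 73
Step 3: Delegates to sub_gen(10):
  yield 10
  yield 11
  yield 12
Therefore output = [6, 7, 8, 73, 10, 11, 12].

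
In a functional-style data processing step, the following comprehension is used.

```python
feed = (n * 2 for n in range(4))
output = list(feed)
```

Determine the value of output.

Step 1: For each n in range(4), compute n*2:
  n=0: 0*2 = 0
  n=1: 1*2 = 2
  n=2: 2*2 = 4
  n=3: 3*2 = 6
Therefore output = [0, 2, 4, 6].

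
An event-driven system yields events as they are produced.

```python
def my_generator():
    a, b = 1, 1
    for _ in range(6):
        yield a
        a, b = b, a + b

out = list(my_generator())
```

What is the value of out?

Step 1: Fibonacci-like sequence starting with a=1, b=1:
  Iteration 1: yield a=1, then a,b = 1,2
  Iteration 2: yield a=1, then a,b = 2,3
  Iteration 3: yield a=2, then a,b = 3,5
  Iteration 4: yield a=3, then a,b = 5,8
  Iteration 5: yield a=5, then a,b = 8,13
  Iteration 6: yield a=8, then a,b = 13,21
Therefore out = [1, 1, 2, 3, 5, 8].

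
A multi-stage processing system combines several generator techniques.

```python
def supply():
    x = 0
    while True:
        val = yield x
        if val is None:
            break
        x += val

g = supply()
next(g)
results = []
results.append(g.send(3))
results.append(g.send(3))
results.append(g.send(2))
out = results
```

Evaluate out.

Step 1: next(g) -> yield 0.
Step 2: send(3) -> x = 3, yield 3.
Step 3: send(3) -> x = 6, yield 6.
Step 4: send(2) -> x = 8, yield 8.
Therefore out = [3, 6, 8].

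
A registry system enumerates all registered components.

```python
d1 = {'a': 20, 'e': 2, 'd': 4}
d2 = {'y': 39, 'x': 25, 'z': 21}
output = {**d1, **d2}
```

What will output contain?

Step 1: Merge d1 and d2 (d2 values override on key conflicts).
Step 2: d1 has keys ['a', 'e', 'd'], d2 has keys ['y', 'x', 'z'].
Therefore output = {'a': 20, 'e': 2, 'd': 4, 'y': 39, 'x': 25, 'z': 21}.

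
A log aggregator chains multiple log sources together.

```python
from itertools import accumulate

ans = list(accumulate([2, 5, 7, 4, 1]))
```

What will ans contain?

Step 1: accumulate computes running sums:
  + 2 = 2
  + 5 = 7
  + 7 = 14
  + 4 = 18
  + 1 = 19
Therefore ans = [2, 7, 14, 18, 19].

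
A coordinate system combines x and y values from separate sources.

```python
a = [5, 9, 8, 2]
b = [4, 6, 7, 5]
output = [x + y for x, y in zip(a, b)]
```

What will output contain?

Step 1: Add corresponding elements:
  5 + 4 = 9
  9 + 6 = 15
  8 + 7 = 15
  2 + 5 = 7
Therefore output = [9, 15, 15, 7].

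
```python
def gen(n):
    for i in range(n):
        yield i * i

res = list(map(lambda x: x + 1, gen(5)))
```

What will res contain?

Step 1: gen(5) yields squares: [0, 1, 4, 9, 16].
Step 2: map adds 1 to each: [1, 2, 5, 10, 17].
Therefore res = [1, 2, 5, 10, 17].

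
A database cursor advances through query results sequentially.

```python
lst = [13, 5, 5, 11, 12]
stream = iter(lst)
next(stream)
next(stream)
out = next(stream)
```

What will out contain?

Step 1: Create iterator over [13, 5, 5, 11, 12].
Step 2: next() consumes 13.
Step 3: next() consumes 5.
Step 4: next() returns 5.
Therefore out = 5.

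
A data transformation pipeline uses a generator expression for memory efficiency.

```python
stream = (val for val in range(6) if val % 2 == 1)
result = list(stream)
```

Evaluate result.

Step 1: Filter range(6) keeping only odd values:
  val=0: even, excluded
  val=1: odd, included
  val=2: even, excluded
  val=3: odd, included
  val=4: even, excluded
  val=5: odd, included
Therefore result = [1, 3, 5].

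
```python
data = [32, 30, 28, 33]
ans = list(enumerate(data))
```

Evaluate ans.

Step 1: enumerate pairs each element with its index:
  (0, 32)
  (1, 30)
  (2, 28)
  (3, 33)
Therefore ans = [(0, 32), (1, 30), (2, 28), (3, 33)].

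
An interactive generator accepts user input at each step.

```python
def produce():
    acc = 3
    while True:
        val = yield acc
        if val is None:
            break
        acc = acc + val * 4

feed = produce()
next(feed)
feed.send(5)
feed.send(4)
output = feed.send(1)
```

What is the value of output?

Step 1: next() -> yield acc=3.
Step 2: send(5) -> val=5, acc = 3 + 5*4 = 23, yield 23.
Step 3: send(4) -> val=4, acc = 23 + 4*4 = 39, yield 39.
Step 4: send(1) -> val=1, acc = 39 + 1*4 = 43, yield 43.
Therefore output = 43.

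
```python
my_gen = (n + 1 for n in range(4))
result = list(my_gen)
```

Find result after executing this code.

Step 1: For each n in range(4), compute n+1:
  n=0: 0+1 = 1
  n=1: 1+1 = 2
  n=2: 2+1 = 3
  n=3: 3+1 = 4
Therefore result = [1, 2, 3, 4].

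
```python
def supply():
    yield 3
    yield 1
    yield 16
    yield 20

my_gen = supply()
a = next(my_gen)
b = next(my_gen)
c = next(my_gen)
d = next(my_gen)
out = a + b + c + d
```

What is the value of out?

Step 1: Create generator and consume all values:
  a = next(my_gen) = 3
  b = next(my_gen) = 1
  c = next(my_gen) = 16
  d = next(my_gen) = 20
Step 2: out = 3 + 1 + 16 + 20 = 40.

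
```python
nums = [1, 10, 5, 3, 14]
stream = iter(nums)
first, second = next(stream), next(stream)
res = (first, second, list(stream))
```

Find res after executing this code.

Step 1: Create iterator over [1, 10, 5, 3, 14].
Step 2: first = 1, second = 10.
Step 3: Remaining elements: [5, 3, 14].
Therefore res = (1, 10, [5, 3, 14]).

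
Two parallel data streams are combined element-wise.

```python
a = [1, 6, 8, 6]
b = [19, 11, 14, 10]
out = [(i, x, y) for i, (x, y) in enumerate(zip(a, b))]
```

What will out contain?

Step 1: enumerate(zip(a, b)) gives index with paired elements:
  i=0: (1, 19)
  i=1: (6, 11)
  i=2: (8, 14)
  i=3: (6, 10)
Therefore out = [(0, 1, 19), (1, 6, 11), (2, 8, 14), (3, 6, 10)].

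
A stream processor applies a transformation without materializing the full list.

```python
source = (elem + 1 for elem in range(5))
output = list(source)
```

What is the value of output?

Step 1: For each elem in range(5), compute elem+1:
  elem=0: 0+1 = 1
  elem=1: 1+1 = 2
  elem=2: 2+1 = 3
  elem=3: 3+1 = 4
  elem=4: 4+1 = 5
Therefore output = [1, 2, 3, 4, 5].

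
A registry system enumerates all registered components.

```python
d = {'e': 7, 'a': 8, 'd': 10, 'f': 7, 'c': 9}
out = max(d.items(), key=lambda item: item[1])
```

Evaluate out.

Step 1: Find item with maximum value:
  ('e', 7)
  ('a', 8)
  ('d', 10)
  ('f', 7)
  ('c', 9)
Step 2: Maximum value is 10 at key 'd'.
Therefore out = ('d', 10).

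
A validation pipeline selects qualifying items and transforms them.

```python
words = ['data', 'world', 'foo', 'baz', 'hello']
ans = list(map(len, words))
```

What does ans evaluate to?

Step 1: Map len() to each word:
  'data' -> 4
  'world' -> 5
  'foo' -> 3
  'baz' -> 3
  'hello' -> 5
Therefore ans = [4, 5, 3, 3, 5].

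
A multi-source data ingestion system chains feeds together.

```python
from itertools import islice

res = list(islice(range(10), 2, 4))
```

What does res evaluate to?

Step 1: islice(range(10), 2, 4) takes elements at indices [2, 4).
Step 2: Elements: [2, 3].
Therefore res = [2, 3].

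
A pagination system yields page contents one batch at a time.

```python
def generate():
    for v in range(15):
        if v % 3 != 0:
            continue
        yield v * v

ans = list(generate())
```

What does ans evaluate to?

Step 1: Only yield v**2 when v is divisible by 3:
  v=0: 0 % 3 == 0, yield 0**2 = 0
  v=3: 3 % 3 == 0, yield 3**2 = 9
  v=6: 6 % 3 == 0, yield 6**2 = 36
  v=9: 9 % 3 == 0, yield 9**2 = 81
  v=12: 12 % 3 == 0, yield 12**2 = 144
Therefore ans = [0, 9, 36, 81, 144].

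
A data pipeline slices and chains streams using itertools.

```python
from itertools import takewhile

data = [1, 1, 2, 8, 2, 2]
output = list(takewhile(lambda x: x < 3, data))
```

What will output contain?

Step 1: takewhile stops at first element >= 3:
  1 < 3: take
  1 < 3: take
  2 < 3: take
  8 >= 3: stop
Therefore output = [1, 1, 2].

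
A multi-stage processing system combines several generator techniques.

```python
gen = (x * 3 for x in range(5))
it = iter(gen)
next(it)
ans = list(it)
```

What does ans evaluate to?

Step 1: Generator produces [0, 3, 6, 9, 12].
Step 2: next(it) consumes first element (0).
Step 3: list(it) collects remaining: [3, 6, 9, 12].
Therefore ans = [3, 6, 9, 12].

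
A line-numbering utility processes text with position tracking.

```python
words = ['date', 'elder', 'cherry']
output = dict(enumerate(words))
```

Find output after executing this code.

Step 1: enumerate pairs indices with words:
  0 -> 'date'
  1 -> 'elder'
  2 -> 'cherry'
Therefore output = {0: 'date', 1: 'elder', 2: 'cherry'}.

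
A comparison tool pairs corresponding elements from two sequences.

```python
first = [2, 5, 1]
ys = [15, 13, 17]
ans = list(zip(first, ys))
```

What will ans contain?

Step 1: zip pairs elements at same index:
  Index 0: (2, 15)
  Index 1: (5, 13)
  Index 2: (1, 17)
Therefore ans = [(2, 15), (5, 13), (1, 17)].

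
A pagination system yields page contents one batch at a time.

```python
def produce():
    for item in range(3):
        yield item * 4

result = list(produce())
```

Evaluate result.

Step 1: For each item in range(3), yield item * 4:
  item=0: yield 0 * 4 = 0
  item=1: yield 1 * 4 = 4
  item=2: yield 2 * 4 = 8
Therefore result = [0, 4, 8].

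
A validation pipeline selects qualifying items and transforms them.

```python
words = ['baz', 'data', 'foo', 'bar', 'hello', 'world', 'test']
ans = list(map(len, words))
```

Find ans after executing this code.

Step 1: Map len() to each word:
  'baz' -> 3
  'data' -> 4
  'foo' -> 3
  'bar' -> 3
  'hello' -> 5
  'world' -> 5
  'test' -> 4
Therefore ans = [3, 4, 3, 3, 5, 5, 4].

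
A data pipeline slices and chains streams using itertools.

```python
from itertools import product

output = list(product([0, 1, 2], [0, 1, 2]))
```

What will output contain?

Step 1: product([0, 1, 2], [0, 1, 2]) gives all pairs:
  (0, 0)
  (0, 1)
  (0, 2)
  (1, 0)
  (1, 1)
  (1, 2)
  (2, 0)
  (2, 1)
  (2, 2)
Therefore output = [(0, 0), (0, 1), (0, 2), (1, 0), (1, 1), (1, 2), (2, 0), (2, 1), (2, 2)].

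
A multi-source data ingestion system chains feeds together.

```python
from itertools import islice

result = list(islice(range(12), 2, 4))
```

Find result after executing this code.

Step 1: islice(range(12), 2, 4) takes elements at indices [2, 4).
Step 2: Elements: [2, 3].
Therefore result = [2, 3].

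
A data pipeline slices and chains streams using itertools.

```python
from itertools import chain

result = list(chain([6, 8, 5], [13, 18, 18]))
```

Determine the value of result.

Step 1: chain() concatenates iterables: [6, 8, 5] + [13, 18, 18].
Therefore result = [6, 8, 5, 13, 18, 18].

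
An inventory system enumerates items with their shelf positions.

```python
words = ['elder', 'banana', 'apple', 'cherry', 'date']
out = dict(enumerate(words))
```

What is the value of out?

Step 1: enumerate pairs indices with words:
  0 -> 'elder'
  1 -> 'banana'
  2 -> 'apple'
  3 -> 'cherry'
  4 -> 'date'
Therefore out = {0: 'elder', 1: 'banana', 2: 'apple', 3: 'cherry', 4: 'date'}.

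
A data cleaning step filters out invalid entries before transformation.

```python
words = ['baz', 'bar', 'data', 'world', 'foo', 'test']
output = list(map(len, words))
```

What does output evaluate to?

Step 1: Map len() to each word:
  'baz' -> 3
  'bar' -> 3
  'data' -> 4
  'world' -> 5
  'foo' -> 3
  'test' -> 4
Therefore output = [3, 3, 4, 5, 3, 4].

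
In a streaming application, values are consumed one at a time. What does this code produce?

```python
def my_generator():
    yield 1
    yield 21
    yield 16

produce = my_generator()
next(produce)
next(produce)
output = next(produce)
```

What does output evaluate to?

Step 1: my_generator() creates a generator.
Step 2: next(produce) yields 1 (consumed and discarded).
Step 3: next(produce) yields 21 (consumed and discarded).
Step 4: next(produce) yields 16, assigned to output.
Therefore output = 16.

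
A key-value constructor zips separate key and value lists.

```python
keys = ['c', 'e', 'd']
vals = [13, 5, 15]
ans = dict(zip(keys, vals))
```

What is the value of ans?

Step 1: zip pairs keys with values:
  'c' -> 13
  'e' -> 5
  'd' -> 15
Therefore ans = {'c': 13, 'e': 5, 'd': 15}.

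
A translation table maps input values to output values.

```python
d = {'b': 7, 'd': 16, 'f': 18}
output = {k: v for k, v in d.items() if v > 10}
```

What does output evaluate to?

Step 1: Filter items where value > 10:
  'b': 7 <= 10: removed
  'd': 16 > 10: kept
  'f': 18 > 10: kept
Therefore output = {'d': 16, 'f': 18}.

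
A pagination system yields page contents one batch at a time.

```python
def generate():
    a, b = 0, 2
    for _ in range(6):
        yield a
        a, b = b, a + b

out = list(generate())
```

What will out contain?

Step 1: Fibonacci-like sequence starting with a=0, b=2:
  Iteration 1: yield a=0, then a,b = 2,2
  Iteration 2: yield a=2, then a,b = 2,4
  Iteration 3: yield a=2, then a,b = 4,6
  Iteration 4: yield a=4, then a,b = 6,10
  Iteration 5: yield a=6, then a,b = 10,16
  Iteration 6: yield a=10, then a,b = 16,26
Therefore out = [0, 2, 2, 4, 6, 10].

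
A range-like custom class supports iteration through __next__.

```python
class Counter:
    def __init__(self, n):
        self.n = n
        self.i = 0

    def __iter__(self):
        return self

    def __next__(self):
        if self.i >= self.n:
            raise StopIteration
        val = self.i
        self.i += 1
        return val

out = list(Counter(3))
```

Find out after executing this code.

Step 1: Counter(3) creates an iterator counting 0 to 2.
Step 2: list() consumes all values: [0, 1, 2].
Therefore out = [0, 1, 2].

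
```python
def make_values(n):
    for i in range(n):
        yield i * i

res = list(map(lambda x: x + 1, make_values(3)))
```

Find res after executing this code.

Step 1: make_values(3) yields squares: [0, 1, 4].
Step 2: map adds 1 to each: [1, 2, 5].
Therefore res = [1, 2, 5].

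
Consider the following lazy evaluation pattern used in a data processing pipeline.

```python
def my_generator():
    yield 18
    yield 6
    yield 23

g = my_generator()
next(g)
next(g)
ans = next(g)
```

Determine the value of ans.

Step 1: my_generator() creates a generator.
Step 2: next(g) yields 18 (consumed and discarded).
Step 3: next(g) yields 6 (consumed and discarded).
Step 4: next(g) yields 23, assigned to ans.
Therefore ans = 23.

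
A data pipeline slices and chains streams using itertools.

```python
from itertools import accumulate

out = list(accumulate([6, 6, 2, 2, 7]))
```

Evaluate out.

Step 1: accumulate computes running sums:
  + 6 = 6
  + 6 = 12
  + 2 = 14
  + 2 = 16
  + 7 = 23
Therefore out = [6, 12, 14, 16, 23].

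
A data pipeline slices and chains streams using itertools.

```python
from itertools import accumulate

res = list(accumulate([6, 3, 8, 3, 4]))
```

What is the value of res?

Step 1: accumulate computes running sums:
  + 6 = 6
  + 3 = 9
  + 8 = 17
  + 3 = 20
  + 4 = 24
Therefore res = [6, 9, 17, 20, 24].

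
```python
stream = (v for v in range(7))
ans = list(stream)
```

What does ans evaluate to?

Step 1: Generator expression iterates range(7): [0, 1, 2, 3, 4, 5, 6].
Step 2: list() collects all values.
Therefore ans = [0, 1, 2, 3, 4, 5, 6].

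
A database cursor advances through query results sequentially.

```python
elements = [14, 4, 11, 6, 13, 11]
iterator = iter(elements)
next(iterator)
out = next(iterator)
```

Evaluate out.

Step 1: Create iterator over [14, 4, 11, 6, 13, 11].
Step 2: next() consumes 14.
Step 3: next() returns 4.
Therefore out = 4.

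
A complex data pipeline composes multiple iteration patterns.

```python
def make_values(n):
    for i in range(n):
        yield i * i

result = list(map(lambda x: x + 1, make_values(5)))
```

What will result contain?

Step 1: make_values(5) yields squares: [0, 1, 4, 9, 16].
Step 2: map adds 1 to each: [1, 2, 5, 10, 17].
Therefore result = [1, 2, 5, 10, 17].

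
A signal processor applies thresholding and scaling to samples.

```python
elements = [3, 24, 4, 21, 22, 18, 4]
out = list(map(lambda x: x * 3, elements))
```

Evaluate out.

Step 1: Apply lambda x: x * 3 to each element:
  3 -> 9
  24 -> 72
  4 -> 12
  21 -> 63
  22 -> 66
  18 -> 54
  4 -> 12
Therefore out = [9, 72, 12, 63, 66, 54, 12].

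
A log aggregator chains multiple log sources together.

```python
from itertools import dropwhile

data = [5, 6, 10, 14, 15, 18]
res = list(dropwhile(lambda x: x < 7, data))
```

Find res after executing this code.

Step 1: dropwhile drops elements while < 7:
  5 < 7: dropped
  6 < 7: dropped
  10: kept (dropping stopped)
Step 2: Remaining elements kept regardless of condition.
Therefore res = [10, 14, 15, 18].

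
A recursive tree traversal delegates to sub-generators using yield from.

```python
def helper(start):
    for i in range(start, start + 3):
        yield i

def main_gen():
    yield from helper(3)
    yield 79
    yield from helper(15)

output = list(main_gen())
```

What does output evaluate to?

Step 1: main_gen() delegates to helper(3):
  yield 3
  yield 4
  yield 5
Step 2: yield 79
Step 3: Delegates to helper(15):
  yield 15
  yield 16
  yield 17
Therefore output = [3, 4, 5, 79, 15, 16, 17].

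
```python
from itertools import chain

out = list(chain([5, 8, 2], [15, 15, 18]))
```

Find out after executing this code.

Step 1: chain() concatenates iterables: [5, 8, 2] + [15, 15, 18].
Therefore out = [5, 8, 2, 15, 15, 18].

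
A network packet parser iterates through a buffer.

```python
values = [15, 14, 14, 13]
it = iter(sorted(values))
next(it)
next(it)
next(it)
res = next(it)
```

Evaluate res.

Step 1: sorted([15, 14, 14, 13]) = [13, 14, 14, 15].
Step 2: Create iterator and skip 3 elements.
Step 3: next() returns 15.
Therefore res = 15.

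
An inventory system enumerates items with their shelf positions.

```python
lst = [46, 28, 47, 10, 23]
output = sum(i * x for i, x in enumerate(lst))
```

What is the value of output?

Step 1: Compute i * x for each (i, x) in enumerate([46, 28, 47, 10, 23]):
  i=0, x=46: 0*46 = 0
  i=1, x=28: 1*28 = 28
  i=2, x=47: 2*47 = 94
  i=3, x=10: 3*10 = 30
  i=4, x=23: 4*23 = 92
Step 2: sum = 0 + 28 + 94 + 30 + 92 = 244.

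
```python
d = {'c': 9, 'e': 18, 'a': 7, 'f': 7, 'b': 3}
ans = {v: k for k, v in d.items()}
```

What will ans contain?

Step 1: Invert dict (swap keys and values):
  'c': 9 -> 9: 'c'
  'e': 18 -> 18: 'e'
  'a': 7 -> 7: 'a'
  'f': 7 -> 7: 'f'
  'b': 3 -> 3: 'b'
Therefore ans = {9: 'c', 18: 'e', 7: 'f', 3: 'b'}.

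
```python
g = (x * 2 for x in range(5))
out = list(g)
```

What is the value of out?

Step 1: For each x in range(5), compute x*2:
  x=0: 0*2 = 0
  x=1: 1*2 = 2
  x=2: 2*2 = 4
  x=3: 3*2 = 6
  x=4: 4*2 = 8
Therefore out = [0, 2, 4, 6, 8].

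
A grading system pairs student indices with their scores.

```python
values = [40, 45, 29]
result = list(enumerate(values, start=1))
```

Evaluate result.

Step 1: enumerate with start=1:
  (1, 40)
  (2, 45)
  (3, 29)
Therefore result = [(1, 40), (2, 45), (3, 29)].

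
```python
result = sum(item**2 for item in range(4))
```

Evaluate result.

Step 1: Compute item**2 for each item in range(4):
  item=0: 0**2 = 0
  item=1: 1**2 = 1
  item=2: 2**2 = 4
  item=3: 3**2 = 9
Step 2: sum = 0 + 1 + 4 + 9 = 14.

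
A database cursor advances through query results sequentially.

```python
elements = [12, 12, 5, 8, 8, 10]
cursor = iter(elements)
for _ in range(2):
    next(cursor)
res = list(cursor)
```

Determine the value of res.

Step 1: Create iterator over [12, 12, 5, 8, 8, 10].
Step 2: Advance 2 positions (consuming [12, 12]).
Step 3: list() collects remaining elements: [5, 8, 8, 10].
Therefore res = [5, 8, 8, 10].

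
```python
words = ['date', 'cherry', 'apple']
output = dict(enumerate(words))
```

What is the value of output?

Step 1: enumerate pairs indices with words:
  0 -> 'date'
  1 -> 'cherry'
  2 -> 'apple'
Therefore output = {0: 'date', 1: 'cherry', 2: 'apple'}.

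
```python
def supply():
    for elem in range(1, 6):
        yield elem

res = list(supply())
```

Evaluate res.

Step 1: The generator yields each value from range(1, 6).
Step 2: list() consumes all yields: [1, 2, 3, 4, 5].
Therefore res = [1, 2, 3, 4, 5].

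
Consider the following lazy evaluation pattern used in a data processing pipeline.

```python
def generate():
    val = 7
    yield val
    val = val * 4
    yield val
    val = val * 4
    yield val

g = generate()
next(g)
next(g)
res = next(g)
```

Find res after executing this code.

Step 1: Trace through generator execution:
  Yield 1: val starts at 7, yield 7
  Yield 2: val = 7 * 4 = 28, yield 28
  Yield 3: val = 28 * 4 = 112, yield 112
Step 2: First next() gets 7, second next() gets the second value, third next() yields 112.
Therefore res = 112.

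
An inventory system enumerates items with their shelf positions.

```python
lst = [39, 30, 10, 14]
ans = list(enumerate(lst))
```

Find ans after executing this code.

Step 1: enumerate pairs each element with its index:
  (0, 39)
  (1, 30)
  (2, 10)
  (3, 14)
Therefore ans = [(0, 39), (1, 30), (2, 10), (3, 14)].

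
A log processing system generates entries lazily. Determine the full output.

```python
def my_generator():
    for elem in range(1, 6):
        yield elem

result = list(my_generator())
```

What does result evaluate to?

Step 1: The generator yields each value from range(1, 6).
Step 2: list() consumes all yields: [1, 2, 3, 4, 5].
Therefore result = [1, 2, 3, 4, 5].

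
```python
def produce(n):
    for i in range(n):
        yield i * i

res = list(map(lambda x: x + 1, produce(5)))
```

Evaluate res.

Step 1: produce(5) yields squares: [0, 1, 4, 9, 16].
Step 2: map adds 1 to each: [1, 2, 5, 10, 17].
Therefore res = [1, 2, 5, 10, 17].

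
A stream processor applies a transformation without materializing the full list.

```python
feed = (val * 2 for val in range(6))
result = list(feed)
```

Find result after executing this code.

Step 1: For each val in range(6), compute val*2:
  val=0: 0*2 = 0
  val=1: 1*2 = 2
  val=2: 2*2 = 4
  val=3: 3*2 = 6
  val=4: 4*2 = 8
  val=5: 5*2 = 10
Therefore result = [0, 2, 4, 6, 8, 10].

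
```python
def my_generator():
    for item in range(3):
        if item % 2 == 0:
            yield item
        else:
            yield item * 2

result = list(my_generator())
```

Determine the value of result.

Step 1: For each item in range(3), yield item if even, else item*2:
  item=0 (even): yield 0
  item=1 (odd): yield 1*2 = 2
  item=2 (even): yield 2
Therefore result = [0, 2, 2].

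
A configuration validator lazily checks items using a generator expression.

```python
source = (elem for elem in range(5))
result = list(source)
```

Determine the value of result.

Step 1: Generator expression iterates range(5): [0, 1, 2, 3, 4].
Step 2: list() collects all values.
Therefore result = [0, 1, 2, 3, 4].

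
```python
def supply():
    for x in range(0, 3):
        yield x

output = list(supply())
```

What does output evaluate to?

Step 1: The generator yields each value from range(0, 3).
Step 2: list() consumes all yields: [0, 1, 2].
Therefore output = [0, 1, 2].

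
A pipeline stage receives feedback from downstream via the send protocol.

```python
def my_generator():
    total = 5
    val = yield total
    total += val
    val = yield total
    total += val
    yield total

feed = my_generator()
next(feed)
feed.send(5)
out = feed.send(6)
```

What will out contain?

Step 1: next() -> yield total=5.
Step 2: send(5) -> val=5, total = 5+5 = 10, yield 10.
Step 3: send(6) -> val=6, total = 10+6 = 16, yield 16.
Therefore out = 16.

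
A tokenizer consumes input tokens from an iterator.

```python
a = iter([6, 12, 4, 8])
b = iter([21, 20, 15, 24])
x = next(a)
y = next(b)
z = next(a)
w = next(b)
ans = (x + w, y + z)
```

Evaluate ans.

Step 1: a iterates [6, 12, 4, 8], b iterates [21, 20, 15, 24].
Step 2: x = next(a) = 6, y = next(b) = 21.
Step 3: z = next(a) = 12, w = next(b) = 20.
Step 4: ans = (6 + 20, 21 + 12) = (26, 33).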